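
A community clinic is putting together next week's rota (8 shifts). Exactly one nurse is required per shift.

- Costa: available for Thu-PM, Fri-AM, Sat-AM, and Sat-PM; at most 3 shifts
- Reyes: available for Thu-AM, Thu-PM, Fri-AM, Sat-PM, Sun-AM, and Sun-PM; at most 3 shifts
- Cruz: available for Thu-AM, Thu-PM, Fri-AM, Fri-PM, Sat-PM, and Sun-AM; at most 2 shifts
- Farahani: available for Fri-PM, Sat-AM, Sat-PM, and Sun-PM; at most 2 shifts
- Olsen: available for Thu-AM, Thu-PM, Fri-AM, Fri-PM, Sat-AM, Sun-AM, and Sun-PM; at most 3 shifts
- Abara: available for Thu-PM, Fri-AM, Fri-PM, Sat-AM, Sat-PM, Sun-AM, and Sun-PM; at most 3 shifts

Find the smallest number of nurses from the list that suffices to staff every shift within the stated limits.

3

8 slots to fill and no one can take more than 3, so at least ⌈8/3⌉ = 3 nurses are needed.
Costa, Reyes, and Cruz alone can cover everything: Thu-AM→Reyes, Thu-PM→Costa, Fri-AM→Costa, Fri-PM→Cruz, Sat-AM→Costa, Sat-PM→Cruz, Sun-AM→Reyes, Sun-PM→Reyes.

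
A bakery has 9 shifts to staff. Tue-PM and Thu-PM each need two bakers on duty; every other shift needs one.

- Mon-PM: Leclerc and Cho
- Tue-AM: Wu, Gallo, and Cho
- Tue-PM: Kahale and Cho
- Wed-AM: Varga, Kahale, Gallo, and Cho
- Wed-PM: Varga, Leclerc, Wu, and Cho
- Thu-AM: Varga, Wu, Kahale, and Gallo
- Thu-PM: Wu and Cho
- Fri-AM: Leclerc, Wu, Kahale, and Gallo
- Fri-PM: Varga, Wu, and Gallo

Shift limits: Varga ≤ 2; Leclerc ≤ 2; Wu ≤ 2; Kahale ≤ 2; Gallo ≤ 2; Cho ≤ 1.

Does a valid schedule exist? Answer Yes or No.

No

Total capacity is 11 and 11 slots are needed, so capacity alone doesn't rule it out.
Shifts {Tue-PM, Thu-PM} need 4 worker-slots in total, but the bakers available for any of those shifts (Wu, Kahale, and Cho) can supply at most 3 among them. So no valid schedule exists.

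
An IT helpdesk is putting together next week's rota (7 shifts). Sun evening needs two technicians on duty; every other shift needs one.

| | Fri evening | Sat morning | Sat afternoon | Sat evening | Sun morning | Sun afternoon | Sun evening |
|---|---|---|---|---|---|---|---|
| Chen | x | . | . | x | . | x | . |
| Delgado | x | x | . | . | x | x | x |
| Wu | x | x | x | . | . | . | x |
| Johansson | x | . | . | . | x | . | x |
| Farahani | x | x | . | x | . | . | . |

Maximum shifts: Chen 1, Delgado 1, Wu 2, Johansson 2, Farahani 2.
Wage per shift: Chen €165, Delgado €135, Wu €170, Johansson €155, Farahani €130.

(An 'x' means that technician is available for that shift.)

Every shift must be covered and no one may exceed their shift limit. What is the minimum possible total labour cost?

Sat afternoon can only be covered by Wu, so that assignment is forced.
Picking the cheapest available technician for each shift independently would cost €1120, but that ignores the shift limits.
An optimal schedule: Fri evening→Farahani, Sat morning→Farahani, Sat afternoon→Wu, Sat evening→Chen, Sun morning→Johansson, Sun afternoon→Delgado, Sun evening→Wu+Johansson.
Total: 130 + 130 + 170 + 165 + 155 + 135 + 170 + 155 = €1210.

€1210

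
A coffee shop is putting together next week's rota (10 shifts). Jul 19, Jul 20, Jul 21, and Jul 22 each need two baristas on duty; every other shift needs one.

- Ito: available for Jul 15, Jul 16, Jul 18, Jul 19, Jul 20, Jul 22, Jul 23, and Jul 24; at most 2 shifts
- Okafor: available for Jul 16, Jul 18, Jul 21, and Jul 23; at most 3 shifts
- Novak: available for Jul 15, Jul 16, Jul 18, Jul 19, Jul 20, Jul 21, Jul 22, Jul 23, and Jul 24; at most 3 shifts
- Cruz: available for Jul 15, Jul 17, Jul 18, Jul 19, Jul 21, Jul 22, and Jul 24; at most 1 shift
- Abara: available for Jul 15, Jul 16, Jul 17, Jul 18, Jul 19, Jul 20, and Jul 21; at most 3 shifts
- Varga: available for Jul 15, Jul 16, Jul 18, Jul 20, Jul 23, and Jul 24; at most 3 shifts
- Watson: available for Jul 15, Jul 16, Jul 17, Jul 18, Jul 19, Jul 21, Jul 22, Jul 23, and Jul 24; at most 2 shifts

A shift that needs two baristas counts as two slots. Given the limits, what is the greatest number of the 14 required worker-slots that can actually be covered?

Total capacity across all baristas is 2+3+3+1+3+3+2 = 17, and 14 slots are needed, so at most 14 can be filled.
An assignment achieving 14: Jul 15→Abara, Jul 16→Okafor, Jul 17→Cruz, Jul 18→Varga, Jul 19→Novak+Abara, Jul 20→Ito+Novak, Jul 21→Okafor+Abara, Jul 22→Ito+Novak, Jul 23→Okafor, Jul 24→Varga.
Loads: Ito 2/2, Okafor 3/3, Novak 3/3, Cruz 1/1, Abara 3/3, Varga 2/3, Watson 0/2.

14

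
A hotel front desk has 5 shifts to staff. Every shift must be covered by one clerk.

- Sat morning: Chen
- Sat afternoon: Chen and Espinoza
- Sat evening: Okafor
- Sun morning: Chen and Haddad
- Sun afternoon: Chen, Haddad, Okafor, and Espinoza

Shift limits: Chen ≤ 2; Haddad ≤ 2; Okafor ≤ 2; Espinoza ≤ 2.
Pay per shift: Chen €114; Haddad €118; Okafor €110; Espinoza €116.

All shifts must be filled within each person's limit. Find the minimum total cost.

€564

Sat morning can only be covered by Chen, so that assignment is forced.
Sat evening can only be covered by Okafor, so that assignment is forced.
Picking the cheapest available clerk for each shift independently would cost €562, but that ignores the shift limits.
An optimal schedule: Sat morning→Chen, Sat afternoon→Espinoza, Sat evening→Okafor, Sun morning→Chen, Sun afternoon→Okafor.
Total: 114 + 116 + 110 + 114 + 110 = €564.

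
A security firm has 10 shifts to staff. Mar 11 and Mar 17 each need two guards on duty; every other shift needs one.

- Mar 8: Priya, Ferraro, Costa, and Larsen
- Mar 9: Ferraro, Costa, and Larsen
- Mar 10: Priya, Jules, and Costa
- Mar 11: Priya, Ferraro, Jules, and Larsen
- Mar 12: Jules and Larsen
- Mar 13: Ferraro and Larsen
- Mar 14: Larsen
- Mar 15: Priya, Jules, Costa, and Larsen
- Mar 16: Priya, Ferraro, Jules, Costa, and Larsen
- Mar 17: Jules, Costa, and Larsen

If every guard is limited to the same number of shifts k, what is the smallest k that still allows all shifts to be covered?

With 5 guards and 12 worker-slots to fill, someone must work at least ⌈12/5⌉ = 3 shifts, so k ≥ 3.
k = 3 works: Mar 8→Priya, Mar 9→Ferraro, Mar 10→Priya, Mar 11→Jules+Larsen, Mar 12→Jules, Mar 13→Ferraro, Mar 14→Larsen, Mar 15→Priya, Mar 16→Ferraro, Mar 17→Jules+Costa.
Loads: Priya 3, Ferraro 3, Jules 3, Costa 1, Larsen 2 — all ≤ 3.

3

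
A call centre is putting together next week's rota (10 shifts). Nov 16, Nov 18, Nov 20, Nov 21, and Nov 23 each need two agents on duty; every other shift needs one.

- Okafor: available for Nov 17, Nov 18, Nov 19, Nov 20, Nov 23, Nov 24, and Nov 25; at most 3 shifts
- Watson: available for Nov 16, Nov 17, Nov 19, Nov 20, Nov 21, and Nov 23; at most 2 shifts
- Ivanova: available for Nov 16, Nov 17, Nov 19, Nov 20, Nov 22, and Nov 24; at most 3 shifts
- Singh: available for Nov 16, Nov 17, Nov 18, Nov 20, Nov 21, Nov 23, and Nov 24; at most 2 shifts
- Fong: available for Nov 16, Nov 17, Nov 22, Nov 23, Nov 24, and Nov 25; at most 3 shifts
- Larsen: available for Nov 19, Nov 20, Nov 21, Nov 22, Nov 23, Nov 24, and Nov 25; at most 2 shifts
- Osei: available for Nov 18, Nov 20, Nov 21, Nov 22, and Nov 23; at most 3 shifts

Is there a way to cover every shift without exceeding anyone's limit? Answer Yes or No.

One valid schedule: Nov 16→Watson+Ivanova, Nov 17→Watson, Nov 18→Okafor+Singh, Nov 19→Okafor, Nov 20→Larsen+Osei, Nov 21→Singh+Larsen, Nov 22→Ivanova, Nov 23→Fong+Osei, Nov 24→Ivanova, Nov 25→Okafor.
Loads: Okafor 3/3, Watson 2/2, Ivanova 3/3, Singh 2/2, Fong 1/3, Larsen 2/2, Osei 2/3 — all within limits.

Yes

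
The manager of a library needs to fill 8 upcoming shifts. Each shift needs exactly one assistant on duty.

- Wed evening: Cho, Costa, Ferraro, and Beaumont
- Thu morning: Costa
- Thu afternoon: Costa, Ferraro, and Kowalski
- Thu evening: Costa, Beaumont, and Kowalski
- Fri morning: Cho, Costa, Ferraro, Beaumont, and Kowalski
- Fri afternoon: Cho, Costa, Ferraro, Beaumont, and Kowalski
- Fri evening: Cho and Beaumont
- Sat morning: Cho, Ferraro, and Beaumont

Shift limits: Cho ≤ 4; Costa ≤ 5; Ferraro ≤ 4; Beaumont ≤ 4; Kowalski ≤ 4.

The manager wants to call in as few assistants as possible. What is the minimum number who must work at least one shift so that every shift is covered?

8 slots to fill and no one can take more than 5, so at least ⌈8/5⌉ = 2 assistants are needed.
Cho and Costa alone can cover everything: Wed evening→Cho, Thu morning→Costa, Thu afternoon→Costa, Thu evening→Costa, Fri morning→Cho, Fri afternoon→Costa, Fri evening→Cho, Sat morning→Cho.

2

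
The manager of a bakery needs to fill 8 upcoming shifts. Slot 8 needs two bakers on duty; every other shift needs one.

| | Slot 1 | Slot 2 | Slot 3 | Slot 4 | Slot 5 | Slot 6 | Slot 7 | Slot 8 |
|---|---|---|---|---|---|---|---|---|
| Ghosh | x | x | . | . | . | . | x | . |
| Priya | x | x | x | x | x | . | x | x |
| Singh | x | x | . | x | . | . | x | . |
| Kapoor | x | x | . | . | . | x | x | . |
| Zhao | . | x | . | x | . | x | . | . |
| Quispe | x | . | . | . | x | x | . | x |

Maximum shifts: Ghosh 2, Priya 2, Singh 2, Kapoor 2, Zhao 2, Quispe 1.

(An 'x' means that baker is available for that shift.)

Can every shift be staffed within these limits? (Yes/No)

Total capacity is 11 and 9 slots are needed, so capacity alone doesn't rule it out.
Shifts {Slot 3, Slot 5, Slot 8} need 4 worker-slots in total, but the bakers available for any of those shifts (Priya and Quispe) can supply at most 3 among them. So no valid schedule exists.

No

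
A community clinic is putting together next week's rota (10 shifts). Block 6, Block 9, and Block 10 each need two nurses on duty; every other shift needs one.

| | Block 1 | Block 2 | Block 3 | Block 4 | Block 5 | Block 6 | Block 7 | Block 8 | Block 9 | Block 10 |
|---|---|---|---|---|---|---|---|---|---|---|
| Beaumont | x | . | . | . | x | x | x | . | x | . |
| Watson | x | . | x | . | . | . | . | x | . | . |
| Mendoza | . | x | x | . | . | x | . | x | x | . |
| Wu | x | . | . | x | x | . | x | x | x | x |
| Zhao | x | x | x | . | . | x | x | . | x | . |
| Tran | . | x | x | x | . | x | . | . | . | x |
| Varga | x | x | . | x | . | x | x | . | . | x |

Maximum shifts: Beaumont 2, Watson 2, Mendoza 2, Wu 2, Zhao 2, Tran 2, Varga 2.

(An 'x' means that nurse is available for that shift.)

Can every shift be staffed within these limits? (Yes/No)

One valid schedule: Block 1→Zhao, Block 2→Mendoza, Block 3→Watson, Block 4→Wu, Block 5→Beaumont, Block 6→Tran+Varga, Block 7→Beaumont, Block 8→Watson, Block 9→Mendoza+Zhao, Block 10→Wu+Tran.
Loads: Beaumont 2/2, Watson 2/2, Mendoza 2/2, Wu 2/2, Zhao 2/2, Tran 2/2, Varga 1/2 — all within limits.

Yes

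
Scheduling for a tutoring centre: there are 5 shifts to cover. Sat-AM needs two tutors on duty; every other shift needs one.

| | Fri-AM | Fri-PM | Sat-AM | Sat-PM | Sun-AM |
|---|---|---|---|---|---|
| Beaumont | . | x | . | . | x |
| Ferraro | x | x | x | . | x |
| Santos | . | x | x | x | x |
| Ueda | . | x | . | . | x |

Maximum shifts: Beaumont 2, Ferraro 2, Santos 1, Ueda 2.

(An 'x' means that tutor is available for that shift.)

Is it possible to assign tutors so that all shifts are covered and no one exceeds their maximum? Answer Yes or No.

Total capacity is 7 and 6 slots are needed, so capacity alone doesn't rule it out.
Shifts {Sat-AM, Sat-PM} need 3 worker-slots in total, but the tutors available for any of those shifts (Ferraro and Santos) can supply at most 2 among them. So no valid schedule exists.

No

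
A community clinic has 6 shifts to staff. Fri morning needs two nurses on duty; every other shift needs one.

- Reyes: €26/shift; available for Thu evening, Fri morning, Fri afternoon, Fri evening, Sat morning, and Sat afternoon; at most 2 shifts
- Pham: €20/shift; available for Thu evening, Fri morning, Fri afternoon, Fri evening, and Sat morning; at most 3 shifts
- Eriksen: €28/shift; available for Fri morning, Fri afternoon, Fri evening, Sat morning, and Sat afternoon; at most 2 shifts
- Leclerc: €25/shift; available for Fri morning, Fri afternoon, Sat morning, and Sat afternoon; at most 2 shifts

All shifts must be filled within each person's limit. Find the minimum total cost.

€162

Picking the cheapest available nurse for each shift independently would cost €150, but that ignores the shift limits.
An optimal schedule: Thu evening→Pham, Fri morning→Leclerc+Reyes, Fri afternoon→Pham, Fri evening→Pham, Sat morning→Reyes, Sat afternoon→Leclerc.
Total: 20 + 25 + 26 + 20 + 20 + 26 + 25 = €162.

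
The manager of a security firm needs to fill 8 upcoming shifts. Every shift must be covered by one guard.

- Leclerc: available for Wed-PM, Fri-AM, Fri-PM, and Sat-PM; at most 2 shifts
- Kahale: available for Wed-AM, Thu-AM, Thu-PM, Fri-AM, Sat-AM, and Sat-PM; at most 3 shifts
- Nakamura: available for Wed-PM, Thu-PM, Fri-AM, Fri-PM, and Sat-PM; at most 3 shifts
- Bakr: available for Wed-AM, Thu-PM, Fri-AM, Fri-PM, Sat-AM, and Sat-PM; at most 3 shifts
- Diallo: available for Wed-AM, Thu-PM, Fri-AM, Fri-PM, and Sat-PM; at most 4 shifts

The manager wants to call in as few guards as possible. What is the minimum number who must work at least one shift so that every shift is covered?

8 slots to fill and no one can take more than 4, so at least ⌈8/4⌉ = 2 guards are needed.
Any 2 guards together have capacity at most 4+3 = 7 < 8 slots, so 2 can never suffice.
Leclerc, Kahale, and Nakamura alone can cover everything: Wed-AM→Kahale, Wed-PM→Leclerc, Thu-AM→Kahale, Thu-PM→Nakamura, Fri-AM→Nakamura, Fri-PM→Leclerc, Sat-AM→Kahale, Sat-PM→Nakamura.

3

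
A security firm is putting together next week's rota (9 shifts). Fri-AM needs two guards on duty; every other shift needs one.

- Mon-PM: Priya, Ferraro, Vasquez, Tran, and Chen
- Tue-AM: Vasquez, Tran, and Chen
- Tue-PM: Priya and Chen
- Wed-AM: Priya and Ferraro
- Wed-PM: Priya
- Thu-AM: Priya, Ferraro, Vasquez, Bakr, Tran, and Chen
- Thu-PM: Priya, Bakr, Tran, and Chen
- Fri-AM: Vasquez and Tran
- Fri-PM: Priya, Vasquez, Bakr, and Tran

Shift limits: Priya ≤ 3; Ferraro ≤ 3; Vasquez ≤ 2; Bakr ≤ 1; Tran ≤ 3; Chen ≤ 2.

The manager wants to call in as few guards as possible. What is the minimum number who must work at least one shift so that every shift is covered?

10 slots to fill and no one can take more than 3, so at least ⌈10/3⌉ = 4 guards are needed.
Priya, Ferraro, Vasquez, and Tran alone can cover everything: Mon-PM→Ferraro, Tue-AM→Vasquez, Tue-PM→Priya, Wed-AM→Priya, Wed-PM→Priya, Thu-AM→Ferraro, Thu-PM→Tran, Fri-AM→Vasquez+Tran, Fri-PM→Tran.

4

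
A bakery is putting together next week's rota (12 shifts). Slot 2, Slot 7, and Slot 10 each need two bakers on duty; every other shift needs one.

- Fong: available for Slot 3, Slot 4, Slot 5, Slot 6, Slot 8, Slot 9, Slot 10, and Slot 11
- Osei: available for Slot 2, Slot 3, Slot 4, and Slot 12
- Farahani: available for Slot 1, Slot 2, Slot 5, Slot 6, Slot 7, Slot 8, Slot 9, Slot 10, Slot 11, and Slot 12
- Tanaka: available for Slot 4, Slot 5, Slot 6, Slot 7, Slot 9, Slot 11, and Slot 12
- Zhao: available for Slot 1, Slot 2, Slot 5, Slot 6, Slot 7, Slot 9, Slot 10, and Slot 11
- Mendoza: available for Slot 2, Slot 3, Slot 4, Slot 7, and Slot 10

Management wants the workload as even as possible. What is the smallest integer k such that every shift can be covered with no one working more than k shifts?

With 6 bakers and 15 worker-slots to fill, someone must work at least ⌈15/6⌉ = 3 shifts, so k ≥ 3.
k = 3 works: Slot 1→Farahani, Slot 2→Osei+Zhao, Slot 3→Fong, Slot 4→Fong, Slot 5→Farahani, Slot 6→Farahani, Slot 7→Tanaka+Zhao, Slot 8→Fong, Slot 9→Tanaka, Slot 10→Zhao+Mendoza, Slot 11→Tanaka, Slot 12→Osei.
Loads: Fong 3, Osei 2, Farahani 3, Tanaka 3, Zhao 3, Mendoza 1 — all ≤ 3.

3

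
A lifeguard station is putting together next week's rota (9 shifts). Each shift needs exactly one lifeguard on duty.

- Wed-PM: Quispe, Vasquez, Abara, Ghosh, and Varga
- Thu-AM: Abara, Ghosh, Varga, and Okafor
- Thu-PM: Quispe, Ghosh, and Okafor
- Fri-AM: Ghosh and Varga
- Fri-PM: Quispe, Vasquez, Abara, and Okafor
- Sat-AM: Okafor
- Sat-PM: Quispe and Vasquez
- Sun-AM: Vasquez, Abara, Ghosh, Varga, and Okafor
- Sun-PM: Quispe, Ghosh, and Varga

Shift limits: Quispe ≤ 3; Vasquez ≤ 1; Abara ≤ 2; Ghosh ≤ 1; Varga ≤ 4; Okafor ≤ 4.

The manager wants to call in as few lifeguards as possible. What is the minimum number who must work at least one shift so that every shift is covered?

3

9 slots to fill and no one can take more than 4, so at least ⌈9/4⌉ = 3 lifeguards are needed.
Quispe, Varga, and Okafor alone can cover everything: Wed-PM→Quispe, Thu-AM→Varga, Thu-PM→Quispe, Fri-AM→Varga, Fri-PM→Okafor, Sat-AM→Okafor, Sat-PM→Quispe, Sun-AM→Varga, Sun-PM→Varga.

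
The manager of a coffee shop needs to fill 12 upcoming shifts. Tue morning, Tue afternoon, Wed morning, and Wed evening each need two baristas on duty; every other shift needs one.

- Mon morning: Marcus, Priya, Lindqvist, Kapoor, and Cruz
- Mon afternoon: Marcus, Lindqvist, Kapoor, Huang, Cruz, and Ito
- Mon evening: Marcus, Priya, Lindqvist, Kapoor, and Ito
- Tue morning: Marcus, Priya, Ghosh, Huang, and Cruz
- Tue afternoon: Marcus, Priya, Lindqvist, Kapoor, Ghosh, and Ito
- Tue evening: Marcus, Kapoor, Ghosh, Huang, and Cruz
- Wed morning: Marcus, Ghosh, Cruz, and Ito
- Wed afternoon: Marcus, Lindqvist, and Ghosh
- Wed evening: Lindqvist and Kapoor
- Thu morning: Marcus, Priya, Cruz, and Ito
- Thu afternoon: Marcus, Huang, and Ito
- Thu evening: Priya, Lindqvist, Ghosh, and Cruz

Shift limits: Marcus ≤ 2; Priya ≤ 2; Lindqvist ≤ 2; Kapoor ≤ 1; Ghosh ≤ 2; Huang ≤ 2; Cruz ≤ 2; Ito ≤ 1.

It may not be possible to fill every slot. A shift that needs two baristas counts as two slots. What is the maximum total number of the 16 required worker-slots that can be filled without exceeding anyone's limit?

14

Total capacity across all baristas is 2+2+2+1+2+2+2+1 = 14, and 16 slots are needed, so at most 14 can be filled.
An assignment achieving 14: Mon morning→Lindqvist, Mon afternoon→Cruz, Mon evening→Ito, Tue morning→Ghosh+Huang, Tue evening→Huang, Wed morning→Ghosh+Cruz, Wed afternoon→Marcus, Wed evening→Lindqvist+Kapoor, Thu morning→Priya, Thu afternoon→Marcus, Thu evening→Priya.
Loads: Marcus 2/2, Priya 2/2, Lindqvist 2/2, Kapoor 1/1, Ghosh 2/2, Huang 2/2, Cruz 2/2, Ito 1/1.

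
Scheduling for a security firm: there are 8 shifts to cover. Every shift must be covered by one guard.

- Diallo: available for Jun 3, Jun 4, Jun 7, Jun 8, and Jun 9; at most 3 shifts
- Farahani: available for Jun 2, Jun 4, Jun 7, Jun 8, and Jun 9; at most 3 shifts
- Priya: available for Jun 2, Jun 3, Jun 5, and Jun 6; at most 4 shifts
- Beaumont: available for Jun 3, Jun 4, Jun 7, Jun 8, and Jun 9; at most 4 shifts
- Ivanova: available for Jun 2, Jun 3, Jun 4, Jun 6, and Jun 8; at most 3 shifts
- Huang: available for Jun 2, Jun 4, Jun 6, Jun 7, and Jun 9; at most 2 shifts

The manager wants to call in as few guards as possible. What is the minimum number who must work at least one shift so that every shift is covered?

8 slots to fill and no one can take more than 4, so at least ⌈8/4⌉ = 2 guards are needed.
Priya and Beaumont alone can cover everything: Jun 2→Priya, Jun 3→Priya, Jun 4→Beaumont, Jun 5→Priya, Jun 6→Priya, Jun 7→Beaumont, Jun 8→Beaumont, Jun 9→Beaumont.

2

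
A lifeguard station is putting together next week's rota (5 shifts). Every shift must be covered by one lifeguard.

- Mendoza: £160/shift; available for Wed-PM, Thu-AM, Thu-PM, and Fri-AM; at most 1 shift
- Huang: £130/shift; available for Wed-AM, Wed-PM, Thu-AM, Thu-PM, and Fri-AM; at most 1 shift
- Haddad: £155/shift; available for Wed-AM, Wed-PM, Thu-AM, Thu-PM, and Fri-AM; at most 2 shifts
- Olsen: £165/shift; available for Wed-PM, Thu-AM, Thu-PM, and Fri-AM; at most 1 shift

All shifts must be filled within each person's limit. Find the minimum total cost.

Picking the cheapest available lifeguard for each shift independently would cost £650, but that ignores the shift limits.
An optimal schedule: Wed-AM→Huang, Wed-PM→Mendoza, Thu-AM→Haddad, Thu-PM→Haddad, Fri-AM→Olsen.
Total: 130 + 160 + 155 + 155 + 165 = £765.

£765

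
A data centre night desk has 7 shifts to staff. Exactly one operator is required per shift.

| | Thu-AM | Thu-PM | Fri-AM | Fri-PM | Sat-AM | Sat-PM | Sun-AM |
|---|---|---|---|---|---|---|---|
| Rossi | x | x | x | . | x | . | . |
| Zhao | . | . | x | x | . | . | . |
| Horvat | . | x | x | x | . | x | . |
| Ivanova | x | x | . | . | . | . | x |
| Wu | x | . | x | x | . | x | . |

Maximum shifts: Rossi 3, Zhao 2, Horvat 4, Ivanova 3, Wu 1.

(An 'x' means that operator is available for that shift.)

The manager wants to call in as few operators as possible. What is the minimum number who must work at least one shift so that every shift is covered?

3

7 slots to fill and no one can take more than 4, so at least ⌈7/4⌉ = 2 operators are needed.
Shifts {Fri-PM, Sat-AM, Sun-AM} need 3 slots, but among the operators available for them (Rossi, Zhao, Horvat, Ivanova, and Wu) any 2 together supply at most 2. So 2 operators are not enough.
Rossi, Horvat, and Ivanova alone can cover everything: Thu-AM→Rossi, Thu-PM→Horvat, Fri-AM→Rossi, Fri-PM→Horvat, Sat-AM→Rossi, Sat-PM→Horvat, Sun-AM→Ivanova.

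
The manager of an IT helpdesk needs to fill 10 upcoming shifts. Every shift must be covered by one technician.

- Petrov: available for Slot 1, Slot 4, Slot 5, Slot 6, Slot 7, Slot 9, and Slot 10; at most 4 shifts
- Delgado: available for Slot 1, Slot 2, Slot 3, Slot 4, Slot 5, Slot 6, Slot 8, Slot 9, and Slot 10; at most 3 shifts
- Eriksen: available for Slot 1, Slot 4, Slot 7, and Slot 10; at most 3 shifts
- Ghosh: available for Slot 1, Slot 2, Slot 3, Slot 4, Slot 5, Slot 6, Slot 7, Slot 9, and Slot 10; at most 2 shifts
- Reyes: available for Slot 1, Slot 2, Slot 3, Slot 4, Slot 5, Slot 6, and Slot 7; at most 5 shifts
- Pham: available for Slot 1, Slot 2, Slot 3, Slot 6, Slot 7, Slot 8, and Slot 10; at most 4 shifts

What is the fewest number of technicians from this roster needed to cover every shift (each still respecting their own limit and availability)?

3

10 slots to fill and no one can take more than 5, so at least ⌈10/5⌉ = 2 technicians are needed.
Any 2 technicians together have capacity at most 5+4 = 9 < 10 slots, so 2 can never suffice.
Petrov, Delgado, and Eriksen alone can cover everything: Slot 1→Eriksen, Slot 2→Delgado, Slot 3→Delgado, Slot 4→Eriksen, Slot 5→Petrov, Slot 6→Petrov, Slot 7→Petrov, Slot 8→Delgado, Slot 9→Petrov, Slot 10→Eriksen.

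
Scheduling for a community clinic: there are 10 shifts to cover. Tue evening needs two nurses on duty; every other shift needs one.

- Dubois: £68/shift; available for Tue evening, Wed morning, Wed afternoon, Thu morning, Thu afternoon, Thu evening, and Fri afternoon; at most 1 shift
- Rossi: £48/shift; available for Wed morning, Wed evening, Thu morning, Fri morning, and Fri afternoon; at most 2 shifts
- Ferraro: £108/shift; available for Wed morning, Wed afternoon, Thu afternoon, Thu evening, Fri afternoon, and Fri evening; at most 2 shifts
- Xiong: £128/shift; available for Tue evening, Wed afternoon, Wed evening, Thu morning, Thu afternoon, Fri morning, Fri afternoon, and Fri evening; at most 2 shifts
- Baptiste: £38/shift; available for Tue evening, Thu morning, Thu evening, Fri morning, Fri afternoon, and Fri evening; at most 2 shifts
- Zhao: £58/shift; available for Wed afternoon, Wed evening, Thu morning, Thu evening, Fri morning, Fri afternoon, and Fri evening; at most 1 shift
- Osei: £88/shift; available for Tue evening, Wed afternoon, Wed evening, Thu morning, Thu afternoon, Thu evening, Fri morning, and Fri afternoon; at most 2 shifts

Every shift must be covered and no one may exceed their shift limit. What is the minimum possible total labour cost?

Picking the cheapest available nurse for each shift independently would cost £518, but that ignores the shift limits.
An optimal schedule: Tue evening→Osei+Xiong, Wed morning→Rossi, Wed afternoon→Zhao, Wed evening→Rossi, Thu morning→Osei, Thu afternoon→Dubois, Thu evening→Ferraro, Fri morning→Baptiste, Fri afternoon→Ferraro, Fri evening→Baptiste.
Total: 88 + 128 + 48 + 58 + 48 + 88 + 68 + 108 + 38 + 108 + 38 = £818.

£818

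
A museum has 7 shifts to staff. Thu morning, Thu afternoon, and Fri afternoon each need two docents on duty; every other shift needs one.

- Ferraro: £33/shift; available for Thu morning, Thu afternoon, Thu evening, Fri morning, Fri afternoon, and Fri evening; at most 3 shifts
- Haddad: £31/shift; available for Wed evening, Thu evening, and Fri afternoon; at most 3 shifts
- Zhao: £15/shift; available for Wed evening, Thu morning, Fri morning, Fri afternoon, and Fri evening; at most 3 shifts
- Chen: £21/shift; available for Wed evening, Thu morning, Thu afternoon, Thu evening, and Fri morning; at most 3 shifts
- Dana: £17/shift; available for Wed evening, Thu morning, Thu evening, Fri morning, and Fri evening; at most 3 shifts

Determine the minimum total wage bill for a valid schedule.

£202

Thu afternoon can only be covered by Ferraro and Chen, so that assignment is forced.
Picking the cheapest available docent for each shift independently would cost £194, but that ignores the shift limits.
An optimal schedule: Wed evening→Zhao, Thu morning→Dana+Chen, Thu afternoon→Chen+Ferraro, Thu evening→Dana, Fri morning→Dana, Fri afternoon→Zhao+Haddad, Fri evening→Zhao.
Total: 15 + 17 + 21 + 21 + 33 + 17 + 17 + 15 + 31 + 15 = £202.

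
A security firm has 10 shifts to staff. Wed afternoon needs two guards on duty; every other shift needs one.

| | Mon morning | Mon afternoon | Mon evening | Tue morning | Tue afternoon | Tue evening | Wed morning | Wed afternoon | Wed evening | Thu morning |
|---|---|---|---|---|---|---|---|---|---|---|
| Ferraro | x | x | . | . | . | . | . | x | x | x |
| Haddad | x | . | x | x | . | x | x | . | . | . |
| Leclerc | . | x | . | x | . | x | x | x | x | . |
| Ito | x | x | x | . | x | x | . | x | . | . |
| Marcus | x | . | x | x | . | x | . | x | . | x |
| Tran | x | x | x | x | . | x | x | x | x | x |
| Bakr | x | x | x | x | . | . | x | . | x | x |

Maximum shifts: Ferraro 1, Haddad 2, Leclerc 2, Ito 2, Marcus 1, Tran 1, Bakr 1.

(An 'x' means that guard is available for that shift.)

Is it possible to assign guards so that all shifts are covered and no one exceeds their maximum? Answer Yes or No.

No

Total capacity is 1+2+2+2+1+1+1 = 10 but 11 worker-slots are needed — infeasible.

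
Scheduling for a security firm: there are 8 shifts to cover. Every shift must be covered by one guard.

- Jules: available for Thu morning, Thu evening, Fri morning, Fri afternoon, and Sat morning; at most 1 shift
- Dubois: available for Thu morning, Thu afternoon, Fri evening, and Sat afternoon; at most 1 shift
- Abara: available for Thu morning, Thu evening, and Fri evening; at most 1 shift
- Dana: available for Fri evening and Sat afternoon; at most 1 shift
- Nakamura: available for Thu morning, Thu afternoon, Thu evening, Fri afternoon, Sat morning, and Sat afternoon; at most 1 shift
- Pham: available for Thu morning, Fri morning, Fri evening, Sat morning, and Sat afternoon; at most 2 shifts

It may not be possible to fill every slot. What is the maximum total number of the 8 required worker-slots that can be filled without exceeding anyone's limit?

7

Total capacity across all guards is 1+1+1+1+1+2 = 7, and 8 slots are needed, so at most 7 can be filled.
An assignment achieving 7: Thu afternoon→Dubois, Thu evening→Abara, Fri morning→Jules, Fri afternoon→Nakamura, Fri evening→Dana, Sat morning→Pham, Sat afternoon→Pham.
Loads: Jules 1/1, Dubois 1/1, Abara 1/1, Dana 1/1, Nakamura 1/1, Pham 2/2.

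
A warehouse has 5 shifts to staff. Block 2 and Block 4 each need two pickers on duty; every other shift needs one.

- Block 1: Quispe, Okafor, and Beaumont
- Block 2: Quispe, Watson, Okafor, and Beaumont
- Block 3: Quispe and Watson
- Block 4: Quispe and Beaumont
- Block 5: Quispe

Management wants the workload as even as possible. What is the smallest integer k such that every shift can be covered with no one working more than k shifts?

With 4 pickers and 7 worker-slots to fill, someone must work at least ⌈7/4⌉ = 2 shifts, so k ≥ 2.
k = 2 works: Block 1→Okafor, Block 2→Watson+Okafor, Block 3→Watson, Block 4→Quispe+Beaumont, Block 5→Quispe.
Loads: Quispe 2, Watson 2, Okafor 2, Beaumont 1 — all ≤ 2.

2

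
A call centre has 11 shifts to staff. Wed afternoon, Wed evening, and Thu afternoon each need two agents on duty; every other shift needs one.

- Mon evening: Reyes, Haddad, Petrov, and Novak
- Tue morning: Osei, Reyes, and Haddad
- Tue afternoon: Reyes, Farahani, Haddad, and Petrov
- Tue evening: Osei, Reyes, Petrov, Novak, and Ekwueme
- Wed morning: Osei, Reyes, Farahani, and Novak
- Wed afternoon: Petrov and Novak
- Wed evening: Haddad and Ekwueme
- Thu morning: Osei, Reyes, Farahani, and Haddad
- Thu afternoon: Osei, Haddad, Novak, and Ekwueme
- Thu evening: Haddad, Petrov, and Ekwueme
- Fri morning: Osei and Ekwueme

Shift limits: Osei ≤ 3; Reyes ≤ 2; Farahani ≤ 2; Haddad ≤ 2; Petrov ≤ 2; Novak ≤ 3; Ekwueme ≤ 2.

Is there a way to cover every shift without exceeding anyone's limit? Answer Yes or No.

Wed afternoon can only be covered by Petrov and Novak, so that assignment is forced.
Wed evening can only be covered by Haddad and Ekwueme, so that assignment is forced.
One valid schedule: Mon evening→Reyes, Tue morning→Osei, Tue afternoon→Reyes, Tue evening→Petrov, Wed morning→Osei, Wed afternoon→Petrov+Novak, Wed evening→Haddad+Ekwueme, Thu morning→Farahani, Thu afternoon→Novak+Ekwueme, Thu evening→Haddad, Fri morning→Osei.
Loads: Osei 3/3, Reyes 2/2, Farahani 1/2, Haddad 2/2, Petrov 2/2, Novak 2/3, Ekwueme 2/2 — all within limits.

Yes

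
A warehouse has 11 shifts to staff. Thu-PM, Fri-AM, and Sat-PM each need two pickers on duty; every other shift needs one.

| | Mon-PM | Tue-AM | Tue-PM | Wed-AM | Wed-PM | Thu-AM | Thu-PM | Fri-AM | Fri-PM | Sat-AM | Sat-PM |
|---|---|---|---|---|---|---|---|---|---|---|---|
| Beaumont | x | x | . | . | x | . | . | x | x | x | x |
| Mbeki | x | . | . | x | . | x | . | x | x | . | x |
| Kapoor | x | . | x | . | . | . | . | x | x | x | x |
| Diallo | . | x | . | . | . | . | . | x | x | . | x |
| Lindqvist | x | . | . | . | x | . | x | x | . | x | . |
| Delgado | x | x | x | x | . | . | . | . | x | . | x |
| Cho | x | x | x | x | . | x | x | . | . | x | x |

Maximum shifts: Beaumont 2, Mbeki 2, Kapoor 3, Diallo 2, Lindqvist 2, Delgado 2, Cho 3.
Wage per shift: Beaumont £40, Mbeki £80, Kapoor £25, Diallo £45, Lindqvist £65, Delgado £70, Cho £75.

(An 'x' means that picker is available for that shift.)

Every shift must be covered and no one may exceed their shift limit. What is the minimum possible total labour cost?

Thu-PM can only be covered by Lindqvist and Cho, so that assignment is forced.
Picking the cheapest available picker for each shift independently would cost £595, but that ignores the shift limits.
An optimal schedule: Mon-PM→Delgado, Tue-AM→Beaumont, Tue-PM→Kapoor, Wed-AM→Delgado, Wed-PM→Beaumont, Thu-AM→Cho, Thu-PM→Lindqvist+Cho, Fri-AM→Diallo+Lindqvist, Fri-PM→Kapoor, Sat-AM→Kapoor, Sat-PM→Diallo+Cho.
Total: 70 + 40 + 25 + 70 + 40 + 75 + 65 + 75 + 45 + 65 + 25 + 25 + 45 + 75 = £740.

£740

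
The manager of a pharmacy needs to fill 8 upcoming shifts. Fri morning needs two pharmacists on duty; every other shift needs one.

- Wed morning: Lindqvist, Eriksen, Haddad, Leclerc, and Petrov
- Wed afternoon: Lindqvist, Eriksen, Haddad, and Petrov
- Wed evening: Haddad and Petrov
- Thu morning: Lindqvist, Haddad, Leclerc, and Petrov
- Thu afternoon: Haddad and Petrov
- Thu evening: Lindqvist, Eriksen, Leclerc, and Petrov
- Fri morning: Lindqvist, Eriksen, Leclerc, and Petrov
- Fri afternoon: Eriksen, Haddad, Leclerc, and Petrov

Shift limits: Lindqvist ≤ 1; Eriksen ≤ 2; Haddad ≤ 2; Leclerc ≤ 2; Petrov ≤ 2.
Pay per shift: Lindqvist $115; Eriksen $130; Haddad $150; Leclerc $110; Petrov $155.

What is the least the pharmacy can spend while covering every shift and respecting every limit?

Picking the cheapest available pharmacist for each shift independently would cost $1080, but that ignores the shift limits.
An optimal schedule: Wed morning→Petrov, Wed afternoon→Lindqvist, Wed evening→Haddad, Thu morning→Leclerc, Thu afternoon→Haddad, Thu evening→Eriksen, Fri morning→Leclerc+Petrov, Fri afternoon→Eriksen.
Total: 155 + 115 + 150 + 110 + 150 + 130 + 110 + 155 + 130 = $1205.

$1205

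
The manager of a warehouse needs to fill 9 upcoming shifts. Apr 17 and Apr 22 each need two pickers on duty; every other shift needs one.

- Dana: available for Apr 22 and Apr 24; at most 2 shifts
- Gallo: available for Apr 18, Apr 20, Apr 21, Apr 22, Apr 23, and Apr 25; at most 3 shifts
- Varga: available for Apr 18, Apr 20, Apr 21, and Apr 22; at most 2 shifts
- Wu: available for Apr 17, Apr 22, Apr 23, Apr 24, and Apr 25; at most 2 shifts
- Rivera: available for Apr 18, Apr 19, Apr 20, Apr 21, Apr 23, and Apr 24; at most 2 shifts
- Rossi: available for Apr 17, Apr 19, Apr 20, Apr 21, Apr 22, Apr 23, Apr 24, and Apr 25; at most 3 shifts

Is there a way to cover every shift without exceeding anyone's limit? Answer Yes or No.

Apr 17 can only be covered by Wu and Rossi, so that assignment is forced.
One valid schedule: Apr 17→Wu+Rossi, Apr 18→Gallo, Apr 19→Rivera, Apr 20→Gallo, Apr 21→Varga, Apr 22→Dana+Varga, Apr 23→Wu, Apr 24→Dana, Apr 25→Gallo.
Loads: Dana 2/2, Gallo 3/3, Varga 2/2, Wu 2/2, Rivera 1/2, Rossi 1/3 — all within limits.

Yes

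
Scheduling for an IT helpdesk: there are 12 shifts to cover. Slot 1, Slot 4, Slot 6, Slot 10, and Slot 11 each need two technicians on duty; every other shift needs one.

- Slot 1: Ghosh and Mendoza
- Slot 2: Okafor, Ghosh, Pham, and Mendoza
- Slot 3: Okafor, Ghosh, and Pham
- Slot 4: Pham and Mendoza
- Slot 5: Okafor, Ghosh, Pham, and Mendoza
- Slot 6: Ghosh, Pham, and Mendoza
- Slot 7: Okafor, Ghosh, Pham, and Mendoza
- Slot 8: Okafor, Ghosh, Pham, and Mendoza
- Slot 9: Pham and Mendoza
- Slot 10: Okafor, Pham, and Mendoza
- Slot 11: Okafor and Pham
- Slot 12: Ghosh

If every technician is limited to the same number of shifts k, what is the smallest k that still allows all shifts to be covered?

5

With 4 technicians and 17 worker-slots to fill, someone must work at least ⌈17/4⌉ = 5 shifts, so k ≥ 5.
k = 5 works: Slot 1→Ghosh+Mendoza, Slot 2→Okafor, Slot 3→Okafor, Slot 4→Pham+Mendoza, Slot 5→Okafor, Slot 6→Ghosh+Pham, Slot 7→Ghosh, Slot 8→Ghosh, Slot 9→Pham, Slot 10→Okafor+Pham, Slot 11→Okafor+Pham, Slot 12→Ghosh.
Loads: Okafor 5, Ghosh 5, Pham 5, Mendoza 2 — all ≤ 5.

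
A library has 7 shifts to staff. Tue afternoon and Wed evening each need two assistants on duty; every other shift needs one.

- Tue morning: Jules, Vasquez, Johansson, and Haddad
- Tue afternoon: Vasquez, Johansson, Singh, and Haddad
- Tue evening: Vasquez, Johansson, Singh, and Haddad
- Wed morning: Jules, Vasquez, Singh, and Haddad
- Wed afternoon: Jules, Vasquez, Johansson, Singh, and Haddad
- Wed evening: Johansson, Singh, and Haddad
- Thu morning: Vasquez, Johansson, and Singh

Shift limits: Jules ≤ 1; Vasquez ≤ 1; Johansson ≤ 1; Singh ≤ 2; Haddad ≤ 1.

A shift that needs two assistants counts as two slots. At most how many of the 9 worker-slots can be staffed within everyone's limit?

Total capacity across all assistants is 1+1+1+2+1 = 6, and 9 slots are needed, so at most 6 can be filled.
An assignment achieving 6: Tue morning→Jules, Tue afternoon→Singh+Haddad, Wed evening→Johansson+Singh, Thu morning→Vasquez.
Loads: Jules 1/1, Vasquez 1/1, Johansson 1/1, Singh 2/2, Haddad 1/1.

6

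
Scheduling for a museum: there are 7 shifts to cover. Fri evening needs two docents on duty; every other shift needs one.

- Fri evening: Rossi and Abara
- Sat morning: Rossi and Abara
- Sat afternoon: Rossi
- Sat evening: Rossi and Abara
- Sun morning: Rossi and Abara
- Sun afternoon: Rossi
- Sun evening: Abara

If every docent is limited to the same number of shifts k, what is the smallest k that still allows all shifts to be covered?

With 2 docents and 8 worker-slots to fill, someone must work at least ⌈8/2⌉ = 4 shifts, so k ≥ 4.
k = 4 works: Fri evening→Rossi+Abara, Sat morning→Rossi, Sat afternoon→Rossi, Sat evening→Abara, Sun morning→Abara, Sun afternoon→Rossi, Sun evening→Abara.
Loads: Rossi 4, Abara 4 — all ≤ 4.

4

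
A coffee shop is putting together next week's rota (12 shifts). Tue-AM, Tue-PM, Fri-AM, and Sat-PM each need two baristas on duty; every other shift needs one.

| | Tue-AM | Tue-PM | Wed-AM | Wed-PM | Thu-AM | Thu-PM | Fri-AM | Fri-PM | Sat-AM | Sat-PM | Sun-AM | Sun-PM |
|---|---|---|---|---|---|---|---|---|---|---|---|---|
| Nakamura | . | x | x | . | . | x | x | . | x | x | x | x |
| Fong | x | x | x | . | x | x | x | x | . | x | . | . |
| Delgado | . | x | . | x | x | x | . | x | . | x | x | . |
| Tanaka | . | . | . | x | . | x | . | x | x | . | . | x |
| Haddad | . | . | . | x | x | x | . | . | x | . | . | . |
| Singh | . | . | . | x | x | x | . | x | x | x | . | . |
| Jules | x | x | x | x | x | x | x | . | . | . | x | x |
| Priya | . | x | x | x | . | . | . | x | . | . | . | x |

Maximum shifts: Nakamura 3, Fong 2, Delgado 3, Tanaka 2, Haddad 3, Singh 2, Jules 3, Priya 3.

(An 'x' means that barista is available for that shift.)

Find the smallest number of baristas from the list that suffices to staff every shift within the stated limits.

6

16 slots to fill and no one can take more than 3, so at least ⌈16/3⌉ = 6 baristas are needed.
Nakamura, Fong, Delgado, Tanaka, Haddad, and Jules alone can cover everything: Tue-AM→Fong+Jules, Tue-PM→Delgado+Jules, Wed-AM→Nakamura, Wed-PM→Haddad, Thu-AM→Haddad, Thu-PM→Haddad, Fri-AM→Nakamura+Fong, Fri-PM→Delgado, Sat-AM→Tanaka, Sat-PM→Nakamura+Delgado, Sun-AM→Jules, Sun-PM→Tanaka.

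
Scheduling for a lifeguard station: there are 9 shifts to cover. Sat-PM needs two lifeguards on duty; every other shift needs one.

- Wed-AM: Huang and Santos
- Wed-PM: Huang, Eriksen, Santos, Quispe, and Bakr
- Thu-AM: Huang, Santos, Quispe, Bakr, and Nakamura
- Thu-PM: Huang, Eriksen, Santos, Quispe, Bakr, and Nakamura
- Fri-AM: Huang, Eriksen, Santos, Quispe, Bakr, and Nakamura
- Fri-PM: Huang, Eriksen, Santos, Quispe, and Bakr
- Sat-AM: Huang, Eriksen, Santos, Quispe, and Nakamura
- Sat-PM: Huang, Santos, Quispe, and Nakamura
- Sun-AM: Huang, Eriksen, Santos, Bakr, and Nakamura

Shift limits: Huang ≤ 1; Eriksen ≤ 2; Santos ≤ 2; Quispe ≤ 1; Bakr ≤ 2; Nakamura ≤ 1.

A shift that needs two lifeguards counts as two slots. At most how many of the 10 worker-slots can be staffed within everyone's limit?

Total capacity across all lifeguards is 1+2+2+1+2+1 = 9, and 10 slots are needed, so at most 9 can be filled.
An assignment achieving 9: Wed-AM→Huang, Wed-PM→Eriksen, Thu-AM→Santos, Thu-PM→Bakr, Fri-PM→Eriksen, Sat-AM→Nakamura, Sat-PM→Santos+Quispe, Sun-AM→Bakr.
Loads: Huang 1/1, Eriksen 2/2, Santos 2/2, Quispe 1/1, Bakr 2/2, Nakamura 1/1.

9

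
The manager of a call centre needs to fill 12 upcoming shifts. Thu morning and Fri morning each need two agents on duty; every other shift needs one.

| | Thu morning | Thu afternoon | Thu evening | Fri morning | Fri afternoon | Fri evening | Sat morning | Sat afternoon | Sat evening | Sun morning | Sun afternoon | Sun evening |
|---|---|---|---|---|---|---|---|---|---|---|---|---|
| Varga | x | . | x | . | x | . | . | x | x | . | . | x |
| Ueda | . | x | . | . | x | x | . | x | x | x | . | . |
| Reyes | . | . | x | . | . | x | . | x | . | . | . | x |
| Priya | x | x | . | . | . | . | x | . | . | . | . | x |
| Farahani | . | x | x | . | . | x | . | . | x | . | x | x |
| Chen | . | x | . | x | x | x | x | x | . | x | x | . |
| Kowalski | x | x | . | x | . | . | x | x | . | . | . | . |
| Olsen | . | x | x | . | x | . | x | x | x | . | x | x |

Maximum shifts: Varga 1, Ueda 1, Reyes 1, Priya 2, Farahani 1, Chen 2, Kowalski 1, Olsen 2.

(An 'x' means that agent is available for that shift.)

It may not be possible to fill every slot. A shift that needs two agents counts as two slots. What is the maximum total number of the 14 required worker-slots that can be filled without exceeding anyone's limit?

11

Total capacity across all agents is 1+1+1+2+1+2+1+2 = 11, and 14 slots are needed, so at most 11 can be filled.
An assignment achieving 11: Thu morning→Varga+Priya, Thu evening→Reyes, Fri morning→Chen+Kowalski, Fri afternoon→Chen, Sat morning→Priya, Sat evening→Olsen, Sun morning→Ueda, Sun afternoon→Farahani, Sun evening→Olsen.
Loads: Varga 1/1, Ueda 1/1, Reyes 1/1, Priya 2/2, Farahani 1/1, Chen 2/2, Kowalski 1/1, Olsen 2/2.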